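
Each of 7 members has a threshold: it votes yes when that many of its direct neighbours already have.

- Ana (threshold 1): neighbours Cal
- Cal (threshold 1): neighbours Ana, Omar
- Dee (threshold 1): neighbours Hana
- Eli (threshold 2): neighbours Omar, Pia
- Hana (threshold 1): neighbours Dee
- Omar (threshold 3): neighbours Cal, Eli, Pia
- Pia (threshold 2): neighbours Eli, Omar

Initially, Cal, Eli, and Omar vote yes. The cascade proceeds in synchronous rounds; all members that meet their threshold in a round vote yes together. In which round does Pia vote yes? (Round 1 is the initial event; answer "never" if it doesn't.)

Round 1 — Cal, Eli, Omar vote yes (initial).
Round 2 — checking thresholds:
  Ana: 1 of 1 neighbours ≥ 1, votes yes.
  Pia: 2 of 2 neighbours ≥ 2, votes yes.
Round 3 — no new yes votes; cascade stops.

2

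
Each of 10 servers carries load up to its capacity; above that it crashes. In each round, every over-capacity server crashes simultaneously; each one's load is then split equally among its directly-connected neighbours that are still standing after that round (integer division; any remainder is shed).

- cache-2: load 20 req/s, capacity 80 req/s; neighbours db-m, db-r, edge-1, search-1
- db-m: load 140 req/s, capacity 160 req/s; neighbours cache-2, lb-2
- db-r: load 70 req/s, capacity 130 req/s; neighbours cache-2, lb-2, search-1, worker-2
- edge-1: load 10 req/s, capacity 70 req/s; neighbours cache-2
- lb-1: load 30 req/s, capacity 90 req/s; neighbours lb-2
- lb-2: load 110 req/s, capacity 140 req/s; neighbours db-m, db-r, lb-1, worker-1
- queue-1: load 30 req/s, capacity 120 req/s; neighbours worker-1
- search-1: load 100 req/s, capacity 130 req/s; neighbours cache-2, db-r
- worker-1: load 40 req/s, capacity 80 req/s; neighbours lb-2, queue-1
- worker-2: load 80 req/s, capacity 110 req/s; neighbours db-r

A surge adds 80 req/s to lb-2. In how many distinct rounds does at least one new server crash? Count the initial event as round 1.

5

Round 1 — lb-2 at 190 > 140. lb-2 crashes.
  lb-2 sheds 190 req/s to db-m, db-r, lb-1, worker-1: 47 each (2 lost).
    db-m: 140+47 = 187 > 160
    db-r: 70+47 = 117 ≤ 130
    lb-1: 30+47 = 77 ≤ 90
    worker-1: 40+47 = 87 > 80
Round 2 — db-m, worker-1 crash.
  db-m sheds 187 req/s to cache-2: 187 each.
    cache-2: 20+187 = 207 > 80
  worker-1 sheds 87 req/s to queue-1: 87 each.
    queue-1: 30+87 = 117 ≤ 120
Round 3 — cache-2 crashes.
  cache-2 sheds 207 req/s to db-r, edge-1, search-1: 69 each.
    db-r: 117+69 = 186 > 130
    edge-1: 10+69 = 79 > 70
    search-1: 100+69 = 169 > 130
Round 4 — db-r, edge-1, search-1 crash.
  db-r sheds 186 req/s to worker-2: 186 each.
    worker-2: 80+186 = 266 > 110
  edge-1 sheds 79 req/s: no online neighbours, lost.
  search-1 sheds 169 req/s: no online neighbours, lost.
Round 5 — worker-2 crashes.
  worker-2 sheds 266 req/s: no online neighbours, lost.
No further crashes.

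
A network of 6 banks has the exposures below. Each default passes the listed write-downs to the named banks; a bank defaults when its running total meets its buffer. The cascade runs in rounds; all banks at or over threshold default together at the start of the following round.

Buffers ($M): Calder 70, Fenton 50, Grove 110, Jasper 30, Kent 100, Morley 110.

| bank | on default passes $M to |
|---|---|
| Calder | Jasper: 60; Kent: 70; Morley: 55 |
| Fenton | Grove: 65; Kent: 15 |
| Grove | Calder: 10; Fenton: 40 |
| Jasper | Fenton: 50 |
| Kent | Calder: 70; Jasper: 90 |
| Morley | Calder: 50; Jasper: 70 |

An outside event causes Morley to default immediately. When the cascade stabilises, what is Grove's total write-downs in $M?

Round 1 — Morley defaults (initial).
  Calder: +50 → 50 < 70
  Jasper: +70 → 70 ≥ 30
Round 2 — Jasper defaults.
  Fenton: +50 → 50 ≥ 50
Round 3 — Fenton defaults.
  Grove: +65 → 65 < 110
  Kent: +15 → 15 < 100
No further defaults.

65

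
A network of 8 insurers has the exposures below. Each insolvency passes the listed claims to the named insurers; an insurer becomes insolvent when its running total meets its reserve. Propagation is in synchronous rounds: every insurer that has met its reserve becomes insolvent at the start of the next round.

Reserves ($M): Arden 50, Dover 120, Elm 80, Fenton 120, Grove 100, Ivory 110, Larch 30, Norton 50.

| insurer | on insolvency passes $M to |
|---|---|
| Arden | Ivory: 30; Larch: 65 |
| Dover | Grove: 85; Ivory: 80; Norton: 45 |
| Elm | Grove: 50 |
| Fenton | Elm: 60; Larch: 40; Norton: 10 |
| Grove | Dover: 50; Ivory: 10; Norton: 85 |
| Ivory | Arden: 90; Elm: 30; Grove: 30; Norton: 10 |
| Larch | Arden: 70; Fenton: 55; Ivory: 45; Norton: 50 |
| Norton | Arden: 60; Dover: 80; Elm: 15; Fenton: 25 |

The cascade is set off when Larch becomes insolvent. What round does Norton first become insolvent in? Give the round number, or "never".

Round 1 — Larch becomes insolvent (initial).
  Arden: +70 → 70 ≥ 50
  Fenton: +55 → 55 < 120
  Ivory: +45 → 45 < 110
  Norton: +50 → 50 ≥ 50
Round 2 — Arden, Norton become insolvent.
  Dover: +80 → 80 < 120
  Elm: +15 → 15 < 80
  Fenton: +25 → 80 < 120
  Ivory: +30 → 75 < 110
No further insolvencies.

2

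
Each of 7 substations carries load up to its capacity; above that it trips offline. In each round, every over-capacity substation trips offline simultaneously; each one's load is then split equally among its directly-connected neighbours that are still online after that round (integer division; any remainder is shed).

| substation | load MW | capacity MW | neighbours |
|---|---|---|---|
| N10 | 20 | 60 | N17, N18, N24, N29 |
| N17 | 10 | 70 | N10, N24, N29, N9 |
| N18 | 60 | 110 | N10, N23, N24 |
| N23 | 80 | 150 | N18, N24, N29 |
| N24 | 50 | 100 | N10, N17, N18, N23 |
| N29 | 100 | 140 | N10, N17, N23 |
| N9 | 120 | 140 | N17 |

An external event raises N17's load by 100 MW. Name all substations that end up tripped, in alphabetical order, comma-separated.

Round 1 — N17 at 110 > 70. N17 trips offline.
  N17 sheds 110 MW to N10, N24, N29, N9: 27 each (2 lost).
    N10: 20+27 = 47 ≤ 60
    N24: 50+27 = 77 ≤ 100
    N29: 100+27 = 127 ≤ 140
    N9: 120+27 = 147 > 140
Round 2 — N9 trips offline.
  N9 sheds 147 MW: no online neighbours, lost.
No further trips.

N17, N9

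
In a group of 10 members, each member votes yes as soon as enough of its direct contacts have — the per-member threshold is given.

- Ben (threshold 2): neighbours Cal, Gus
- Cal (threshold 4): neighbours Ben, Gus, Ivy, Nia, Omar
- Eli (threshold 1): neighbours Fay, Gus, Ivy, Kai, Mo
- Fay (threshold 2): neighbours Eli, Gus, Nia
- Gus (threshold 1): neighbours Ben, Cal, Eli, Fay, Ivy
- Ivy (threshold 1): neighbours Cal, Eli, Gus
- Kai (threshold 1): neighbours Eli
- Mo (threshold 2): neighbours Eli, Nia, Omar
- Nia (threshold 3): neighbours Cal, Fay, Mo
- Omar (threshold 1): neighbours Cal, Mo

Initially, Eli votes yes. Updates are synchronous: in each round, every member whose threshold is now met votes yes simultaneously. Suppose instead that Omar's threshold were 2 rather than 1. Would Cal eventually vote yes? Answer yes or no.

With Omar's threshold at 2:
Round 1 — Eli votes yes (initial).
Round 2 — checking thresholds:
  Fay: 1 of 3 neighbours < 2, below threshold.
  Gus: 1 of 5 neighbours ≥ 1, votes yes.
  Ivy: 1 of 3 neighbours ≥ 1, votes yes.
  Kai: 1 of 1 neighbours ≥ 1, votes yes.
  Mo: 1 of 3 neighbours < 2, below threshold.
Round 3 — checking thresholds:
  Ben: 1 of 2 neighbours < 2, below threshold.
  Cal: 2 of 5 neighbours < 4, below threshold.
  Fay: 2 of 3 neighbours ≥ 2, votes yes.
  Mo: 1 of 3 neighbours < 2, below threshold.
Round 4 — no new yes votes; cascade stops.

no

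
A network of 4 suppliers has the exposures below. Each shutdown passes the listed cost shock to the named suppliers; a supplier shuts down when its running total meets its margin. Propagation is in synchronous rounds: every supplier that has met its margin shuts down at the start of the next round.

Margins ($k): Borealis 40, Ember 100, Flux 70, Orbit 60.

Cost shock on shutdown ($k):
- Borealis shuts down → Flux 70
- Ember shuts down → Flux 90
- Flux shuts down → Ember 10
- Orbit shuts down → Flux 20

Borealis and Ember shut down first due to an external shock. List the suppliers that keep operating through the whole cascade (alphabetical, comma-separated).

Orbit

Round 1 — Borealis, Ember shut down (initial).
  Flux: +70+90 → 160 ≥ 70
Round 2 — Flux shuts down.
No further shutdowns.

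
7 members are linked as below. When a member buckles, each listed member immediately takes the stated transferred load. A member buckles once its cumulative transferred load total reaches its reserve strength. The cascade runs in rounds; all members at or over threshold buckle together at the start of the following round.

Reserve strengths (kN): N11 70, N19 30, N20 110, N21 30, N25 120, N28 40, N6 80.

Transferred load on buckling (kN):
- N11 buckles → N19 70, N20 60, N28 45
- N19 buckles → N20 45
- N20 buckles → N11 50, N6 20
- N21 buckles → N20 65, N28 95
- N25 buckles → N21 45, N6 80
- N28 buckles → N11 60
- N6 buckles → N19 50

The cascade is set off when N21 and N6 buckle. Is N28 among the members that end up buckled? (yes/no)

Round 1 — N21, N6 buckle (initial).
  N19: +50 → 50 ≥ 30
  N20: +65 → 65 < 110
  N28: +95 → 95 ≥ 40
Round 2 — N19, N28 buckle.
  N11: +60 → 60 < 70
  N20: +45 → 110 ≥ 110
Round 3 — N20 buckles.
  N11: +50 → 110 ≥ 70
Round 4 — N11 buckles.
No further bucklings.

yes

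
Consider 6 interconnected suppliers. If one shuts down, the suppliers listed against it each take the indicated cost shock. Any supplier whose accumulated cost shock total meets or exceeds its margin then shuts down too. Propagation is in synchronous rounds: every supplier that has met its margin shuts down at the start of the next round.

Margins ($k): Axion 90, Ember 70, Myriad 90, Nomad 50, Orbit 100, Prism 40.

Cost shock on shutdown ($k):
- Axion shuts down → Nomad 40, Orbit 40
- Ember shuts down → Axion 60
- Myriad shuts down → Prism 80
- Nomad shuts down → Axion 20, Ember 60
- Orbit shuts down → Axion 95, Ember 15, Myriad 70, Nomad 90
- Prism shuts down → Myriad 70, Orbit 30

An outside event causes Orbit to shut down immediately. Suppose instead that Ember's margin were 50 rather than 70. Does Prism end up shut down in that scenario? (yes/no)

no

With Ember's margin at 50:
Round 1 — Orbit shuts down (initial).
  Axion: +95 → 95 ≥ 90
  Ember: +15 → 15 < 50
  Myriad: +70 → 70 < 90
  Nomad: +90 → 90 ≥ 50
Round 2 — Axion, Nomad shut down.
  Ember: +60 → 75 ≥ 50
Round 3 — Ember shuts down.
No further shutdowns.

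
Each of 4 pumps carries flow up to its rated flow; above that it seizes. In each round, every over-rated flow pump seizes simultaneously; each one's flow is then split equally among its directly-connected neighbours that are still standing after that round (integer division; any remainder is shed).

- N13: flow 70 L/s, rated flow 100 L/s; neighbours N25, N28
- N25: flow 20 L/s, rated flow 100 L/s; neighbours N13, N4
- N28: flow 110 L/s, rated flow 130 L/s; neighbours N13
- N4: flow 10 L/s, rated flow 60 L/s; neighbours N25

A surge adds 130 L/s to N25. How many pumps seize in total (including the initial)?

Round 1 — N25 at 150 > 100. N25 seizes.
  N25 sheds 150 L/s to N13, N4: 75 each.
    N13: 70+75 = 145 > 100
    N4: 10+75 = 85 > 60
Round 2 — N13, N4 seize.
  N13 sheds 145 L/s to N28: 145 each.
    N28: 110+145 = 255 > 130
  N4 sheds 85 L/s: no online neighbours, lost.
Round 3 — N28 seizes.
  N28 sheds 255 L/s: no online neighbours, lost.
No further seizures.

4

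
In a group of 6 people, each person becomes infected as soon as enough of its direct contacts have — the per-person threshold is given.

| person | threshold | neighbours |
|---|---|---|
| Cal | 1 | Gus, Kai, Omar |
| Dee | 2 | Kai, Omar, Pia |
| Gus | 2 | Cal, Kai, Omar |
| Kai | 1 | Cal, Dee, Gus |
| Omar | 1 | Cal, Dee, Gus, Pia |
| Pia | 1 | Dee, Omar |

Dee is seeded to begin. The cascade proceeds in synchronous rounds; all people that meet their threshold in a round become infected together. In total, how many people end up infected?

6

Round 1 — Dee becomes infected (initial).
Round 2 — checking thresholds:
  Kai: 1 of 3 neighbours ≥ 1, becomes infected.
  Omar: 1 of 4 neighbours ≥ 1, becomes infected.
  Pia: 1 of 2 neighbours ≥ 1, becomes infected.
Round 3 — checking thresholds:
  Cal: 2 of 3 neighbours ≥ 1, becomes infected.
  Gus: 2 of 3 neighbours ≥ 2, becomes infected.
Round 4 — no new infections; cascade stops.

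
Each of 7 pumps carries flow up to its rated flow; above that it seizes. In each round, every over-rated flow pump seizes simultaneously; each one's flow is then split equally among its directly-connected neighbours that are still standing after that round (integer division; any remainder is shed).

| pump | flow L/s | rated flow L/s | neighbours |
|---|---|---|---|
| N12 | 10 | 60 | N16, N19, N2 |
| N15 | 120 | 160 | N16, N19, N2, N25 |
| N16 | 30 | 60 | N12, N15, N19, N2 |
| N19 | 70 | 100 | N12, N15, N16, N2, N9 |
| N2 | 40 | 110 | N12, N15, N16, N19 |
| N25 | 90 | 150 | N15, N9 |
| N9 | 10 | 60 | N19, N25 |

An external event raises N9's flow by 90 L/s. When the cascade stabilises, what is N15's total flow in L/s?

150

Round 1 — N9 at 100 > 60. N9 seizes.
  N9 sheds 100 L/s to N19, N25: 50 each.
    N19: 70+50 = 120 > 100
    N25: 90+50 = 140 ≤ 150
Round 2 — N19 seizes.
  N19 sheds 120 L/s to N12, N15, N16, N2: 30 each.
    N12: 10+30 = 40 ≤ 60
    N15: 120+30 = 150 ≤ 160
    N16: 30+30 = 60 ≤ 60
    N2: 40+30 = 70 ≤ 110
No further seizures.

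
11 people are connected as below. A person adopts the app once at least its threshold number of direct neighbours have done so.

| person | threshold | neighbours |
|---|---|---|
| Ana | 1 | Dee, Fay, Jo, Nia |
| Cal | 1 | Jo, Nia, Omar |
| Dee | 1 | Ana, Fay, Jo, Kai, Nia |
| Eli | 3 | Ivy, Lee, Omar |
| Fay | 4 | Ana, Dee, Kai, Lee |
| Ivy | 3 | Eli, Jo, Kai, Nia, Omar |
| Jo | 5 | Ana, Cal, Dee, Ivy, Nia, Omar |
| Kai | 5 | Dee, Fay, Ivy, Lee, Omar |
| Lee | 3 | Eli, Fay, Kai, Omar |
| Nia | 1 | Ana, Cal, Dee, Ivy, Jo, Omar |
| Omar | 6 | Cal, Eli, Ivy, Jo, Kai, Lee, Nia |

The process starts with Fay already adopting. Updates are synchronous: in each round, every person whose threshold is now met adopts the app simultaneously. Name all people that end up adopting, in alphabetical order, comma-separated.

Ana, Cal, Dee, Fay, Nia

Round 1 — Fay adopts the app (initial).
Round 2 — checking thresholds:
  Ana: 1 of 4 neighbours ≥ 1, adopts the app.
  Dee: 1 of 5 neighbours ≥ 1, adopts the app.
  Kai: 1 of 5 neighbours < 5, not yet.
  Lee: 1 of 4 neighbours < 3, not yet.
Round 3 — checking thresholds:
  Jo: 2 of 6 neighbours < 5, not yet.
  Kai: 2 of 5 neighbours < 5, not yet.
  Lee: 1 of 4 neighbours < 3, not yet.
  Nia: 2 of 6 neighbours ≥ 1, adopts the app.
Round 4 — checking thresholds:
  Cal: 1 of 3 neighbours ≥ 1, adopts the app.
  Ivy: 1 of 5 neighbours < 3, not yet.
  Jo: 3 of 6 neighbours < 5, not yet.
  Kai: 2 of 5 neighbours < 5, not yet.
  Lee: 1 of 4 neighbours < 3, not yet.
  Omar: 1 of 7 neighbours < 6, not yet.
Round 5 — no new adoptions; cascade stops.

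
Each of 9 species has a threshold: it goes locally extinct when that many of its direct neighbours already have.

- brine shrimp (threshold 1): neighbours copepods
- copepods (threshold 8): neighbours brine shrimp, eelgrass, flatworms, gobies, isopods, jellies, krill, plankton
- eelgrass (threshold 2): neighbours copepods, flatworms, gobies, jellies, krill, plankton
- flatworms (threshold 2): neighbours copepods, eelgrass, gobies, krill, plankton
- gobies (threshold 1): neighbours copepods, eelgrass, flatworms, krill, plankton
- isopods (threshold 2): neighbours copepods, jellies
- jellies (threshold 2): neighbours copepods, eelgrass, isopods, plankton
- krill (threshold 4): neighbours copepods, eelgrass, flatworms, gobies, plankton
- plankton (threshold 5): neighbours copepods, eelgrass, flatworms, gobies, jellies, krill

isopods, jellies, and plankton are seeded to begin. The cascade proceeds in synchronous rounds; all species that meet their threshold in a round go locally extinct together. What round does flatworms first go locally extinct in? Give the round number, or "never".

Round 1 — isopods, jellies, plankton go locally extinct (initial).
Round 2 — checking thresholds:
  copepods: 3 of 8 neighbours < 8, holds.
  eelgrass: 2 of 6 neighbours ≥ 2, goes locally extinct.
  flatworms: 1 of 5 neighbours < 2, holds.
  gobies: 1 of 5 neighbours ≥ 1, goes locally extinct.
  krill: 1 of 5 neighbours < 4, holds.
Round 3 — checking thresholds:
  copepods: 5 of 8 neighbours < 8, holds.
  flatworms: 3 of 5 neighbours ≥ 2, goes locally extinct.
  krill: 3 of 5 neighbours < 4, holds.
Round 4 — checking thresholds:
  copepods: 6 of 8 neighbours < 8, holds.
  krill: 4 of 5 neighbours ≥ 4, goes locally extinct.
Round 5 — no new extinctions; cascade stops.

3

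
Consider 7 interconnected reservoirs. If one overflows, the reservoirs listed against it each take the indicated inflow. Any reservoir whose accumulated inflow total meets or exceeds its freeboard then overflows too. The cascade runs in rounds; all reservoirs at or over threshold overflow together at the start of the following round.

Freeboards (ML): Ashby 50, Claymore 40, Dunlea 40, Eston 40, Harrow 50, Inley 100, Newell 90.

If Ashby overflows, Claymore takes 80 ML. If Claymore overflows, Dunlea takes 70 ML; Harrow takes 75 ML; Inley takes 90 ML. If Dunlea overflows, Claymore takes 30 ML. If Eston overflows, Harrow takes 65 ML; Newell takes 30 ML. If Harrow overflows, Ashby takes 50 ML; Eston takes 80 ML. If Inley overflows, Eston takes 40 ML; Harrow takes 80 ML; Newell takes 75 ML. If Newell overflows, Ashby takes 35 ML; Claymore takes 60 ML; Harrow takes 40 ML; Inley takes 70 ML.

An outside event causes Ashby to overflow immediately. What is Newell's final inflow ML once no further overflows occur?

Round 1 — Ashby overflows (initial).
  Claymore: +80 → 80 ≥ 40
Round 2 — Claymore overflows.
  Dunlea: +70 → 70 ≥ 40
  Harrow: +75 → 75 ≥ 50
  Inley: +90 → 90 < 100
Round 3 — Dunlea, Harrow overflow.
  Eston: +80 → 80 ≥ 40
Round 4 — Eston overflows.
  Newell: +30 → 30 < 90
No further overflows.

30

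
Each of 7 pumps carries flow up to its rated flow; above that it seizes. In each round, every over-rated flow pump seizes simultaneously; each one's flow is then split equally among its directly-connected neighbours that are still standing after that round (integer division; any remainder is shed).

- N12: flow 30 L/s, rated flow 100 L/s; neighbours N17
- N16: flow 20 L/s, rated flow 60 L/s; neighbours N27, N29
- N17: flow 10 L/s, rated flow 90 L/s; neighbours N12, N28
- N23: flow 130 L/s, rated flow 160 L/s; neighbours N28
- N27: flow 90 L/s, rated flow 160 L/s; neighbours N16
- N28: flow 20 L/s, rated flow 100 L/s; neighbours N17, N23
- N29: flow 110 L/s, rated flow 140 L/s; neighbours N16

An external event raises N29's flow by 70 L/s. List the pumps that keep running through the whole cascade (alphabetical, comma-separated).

Round 1 — N29 at 180 > 140. N29 seizes.
  N29 sheds 180 L/s to N16: 180 each.
    N16: 20+180 = 200 > 60
Round 2 — N16 seizes.
  N16 sheds 200 L/s to N27: 200 each.
    N27: 90+200 = 290 > 160
Round 3 — N27 seizes.
  N27 sheds 290 L/s: no online neighbours, lost.
No further seizures.

N12, N17, N23, N28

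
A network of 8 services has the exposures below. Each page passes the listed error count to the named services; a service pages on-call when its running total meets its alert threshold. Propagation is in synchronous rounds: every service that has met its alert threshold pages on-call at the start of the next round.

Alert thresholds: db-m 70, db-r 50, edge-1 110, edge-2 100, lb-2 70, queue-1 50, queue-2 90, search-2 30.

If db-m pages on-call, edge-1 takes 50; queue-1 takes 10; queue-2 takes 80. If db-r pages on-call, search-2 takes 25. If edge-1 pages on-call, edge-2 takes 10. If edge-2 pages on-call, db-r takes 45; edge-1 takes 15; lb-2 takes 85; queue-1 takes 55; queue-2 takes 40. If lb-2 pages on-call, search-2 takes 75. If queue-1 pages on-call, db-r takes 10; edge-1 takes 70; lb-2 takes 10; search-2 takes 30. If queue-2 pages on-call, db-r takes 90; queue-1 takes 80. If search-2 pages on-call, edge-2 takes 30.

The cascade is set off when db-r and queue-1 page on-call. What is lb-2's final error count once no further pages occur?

10

Round 1 — db-r, queue-1 page on-call (initial).
  edge-1: +70 → 70 < 110
  lb-2: +10 → 10 < 70
  search-2: +25+30 → 55 ≥ 30
Round 2 — search-2 pages on-call.
  edge-2: +30 → 30 < 100
No further pages.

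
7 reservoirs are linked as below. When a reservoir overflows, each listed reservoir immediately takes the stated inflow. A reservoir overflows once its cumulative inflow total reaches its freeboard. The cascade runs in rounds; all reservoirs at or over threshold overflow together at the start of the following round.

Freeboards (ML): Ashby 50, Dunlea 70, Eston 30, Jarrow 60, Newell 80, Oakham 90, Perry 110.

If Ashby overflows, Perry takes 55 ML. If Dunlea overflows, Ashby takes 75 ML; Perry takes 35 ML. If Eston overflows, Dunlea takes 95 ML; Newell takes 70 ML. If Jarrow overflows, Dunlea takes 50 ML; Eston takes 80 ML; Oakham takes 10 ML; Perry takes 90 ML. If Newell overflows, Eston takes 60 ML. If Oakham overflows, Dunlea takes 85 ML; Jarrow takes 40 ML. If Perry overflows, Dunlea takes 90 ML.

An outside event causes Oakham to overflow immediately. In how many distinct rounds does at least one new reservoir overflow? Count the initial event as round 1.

3

Round 1 — Oakham overflows (initial).
  Dunlea: +85 → 85 ≥ 70
  Jarrow: +40 → 40 < 60
Round 2 — Dunlea overflows.
  Ashby: +75 → 75 ≥ 50
  Perry: +35 → 35 < 110
Round 3 — Ashby overflows.
  Perry: +55 → 90 < 110
No further overflows.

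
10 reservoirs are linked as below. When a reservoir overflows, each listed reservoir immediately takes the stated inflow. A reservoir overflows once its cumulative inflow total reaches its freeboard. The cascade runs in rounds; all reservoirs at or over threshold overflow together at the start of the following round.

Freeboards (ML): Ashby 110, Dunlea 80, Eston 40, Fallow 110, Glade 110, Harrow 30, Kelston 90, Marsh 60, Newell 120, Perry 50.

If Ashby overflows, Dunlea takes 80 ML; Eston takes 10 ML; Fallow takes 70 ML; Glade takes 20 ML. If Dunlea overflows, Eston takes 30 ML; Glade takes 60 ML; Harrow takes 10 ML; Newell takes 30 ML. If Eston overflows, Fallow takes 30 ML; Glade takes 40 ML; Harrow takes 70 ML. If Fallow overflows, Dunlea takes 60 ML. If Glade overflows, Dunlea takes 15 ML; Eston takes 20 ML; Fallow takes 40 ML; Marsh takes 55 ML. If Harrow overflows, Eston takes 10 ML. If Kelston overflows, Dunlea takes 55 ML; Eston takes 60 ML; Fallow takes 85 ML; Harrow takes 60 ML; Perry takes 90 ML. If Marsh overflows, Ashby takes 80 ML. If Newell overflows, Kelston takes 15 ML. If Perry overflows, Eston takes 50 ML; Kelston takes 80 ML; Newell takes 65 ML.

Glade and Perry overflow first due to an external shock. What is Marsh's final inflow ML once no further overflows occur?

Round 1 — Glade, Perry overflow (initial).
  Dunlea: +15 → 15 < 80
  Eston: +20+50 → 70 ≥ 40
  Fallow: +40 → 40 < 110
  Kelston: +80 → 80 < 90
  Marsh: +55 → 55 < 60
  Newell: +65 → 65 < 120
Round 2 — Eston overflows.
  Fallow: +30 → 70 < 110
  Harrow: +70 → 70 ≥ 30
Round 3 — Harrow overflows.
No further overflows.

55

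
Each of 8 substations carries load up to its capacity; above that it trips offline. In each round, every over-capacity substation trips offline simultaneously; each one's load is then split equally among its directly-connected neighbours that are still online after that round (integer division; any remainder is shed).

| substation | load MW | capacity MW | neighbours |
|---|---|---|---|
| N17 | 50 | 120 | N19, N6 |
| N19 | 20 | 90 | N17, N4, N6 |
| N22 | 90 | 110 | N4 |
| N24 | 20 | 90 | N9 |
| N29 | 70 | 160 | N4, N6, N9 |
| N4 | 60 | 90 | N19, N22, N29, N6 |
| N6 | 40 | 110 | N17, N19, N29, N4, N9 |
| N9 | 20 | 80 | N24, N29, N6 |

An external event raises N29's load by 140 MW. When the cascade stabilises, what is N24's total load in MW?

65

Round 1 — N29 at 210 > 160. N29 trips offline.
  N29 sheds 210 MW to N4, N6, N9: 70 each.
    N4: 60+70 = 130 > 90
    N6: 40+70 = 110 ≤ 110
    N9: 20+70 = 90 > 80
Round 2 — N4, N9 trip offline.
  N4 sheds 130 MW to N19, N22, N6: 43 each (1 lost).
    N19: 20+43 = 63 ≤ 90
    N22: 90+43 = 133 > 110
    N6: 110+43 = 153 > 110
  N9 sheds 90 MW to N24, N6: 45 each.
    N24: 20+45 = 65 ≤ 90
    N6: 153+45 = 198 > 110
Round 3 — N22, N6 trip offline.
  N22 sheds 133 MW: no online neighbours, lost.
  N6 sheds 198 MW to N17, N19: 99 each.
    N17: 50+99 = 149 > 120
    N19: 63+99 = 162 > 90
Round 4 — N17, N19 trip offline.
  N17 sheds 149 MW: no online neighbours, lost.
  N19 sheds 162 MW: no online neighbours, lost.
No further trips.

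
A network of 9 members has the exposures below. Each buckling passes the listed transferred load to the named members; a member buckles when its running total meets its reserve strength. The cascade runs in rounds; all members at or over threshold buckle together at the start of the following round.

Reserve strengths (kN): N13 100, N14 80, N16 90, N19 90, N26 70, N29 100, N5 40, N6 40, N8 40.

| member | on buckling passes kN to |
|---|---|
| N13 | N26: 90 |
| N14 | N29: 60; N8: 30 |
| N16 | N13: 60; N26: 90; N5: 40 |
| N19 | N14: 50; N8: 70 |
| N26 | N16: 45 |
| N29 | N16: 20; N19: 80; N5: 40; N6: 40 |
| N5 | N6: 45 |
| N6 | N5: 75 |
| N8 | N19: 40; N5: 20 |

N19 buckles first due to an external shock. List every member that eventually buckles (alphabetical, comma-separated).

N19, N8

Round 1 — N19 buckles (initial).
  N14: +50 → 50 < 80
  N8: +70 → 70 ≥ 40
Round 2 — N8 buckles.
  N5: +20 → 20 < 40
No further bucklings.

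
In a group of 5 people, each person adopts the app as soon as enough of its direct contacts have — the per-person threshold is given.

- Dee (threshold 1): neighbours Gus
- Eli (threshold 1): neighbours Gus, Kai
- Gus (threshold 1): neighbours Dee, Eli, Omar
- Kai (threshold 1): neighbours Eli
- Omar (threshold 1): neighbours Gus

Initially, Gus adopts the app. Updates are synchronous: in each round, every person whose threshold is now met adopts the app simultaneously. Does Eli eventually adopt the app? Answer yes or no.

Round 1 — Gus adopts the app (initial).
Round 2 — checking thresholds:
  Dee: 1 of 1 neighbours ≥ 1, adopts the app.
  Eli: 1 of 2 neighbours ≥ 1, adopts the app.
  Omar: 1 of 1 neighbours ≥ 1, adopts the app.
Round 3 — checking thresholds:
  Kai: 1 of 1 neighbours ≥ 1, adopts the app.
Round 4 — no new adoptions; cascade stops.

yes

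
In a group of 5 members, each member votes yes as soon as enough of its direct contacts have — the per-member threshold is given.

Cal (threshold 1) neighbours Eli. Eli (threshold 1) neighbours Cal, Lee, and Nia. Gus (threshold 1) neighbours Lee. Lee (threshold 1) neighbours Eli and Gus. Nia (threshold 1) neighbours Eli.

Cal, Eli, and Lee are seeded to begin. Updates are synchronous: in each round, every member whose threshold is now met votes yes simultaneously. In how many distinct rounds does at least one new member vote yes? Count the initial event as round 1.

Round 1 — Cal, Eli, Lee vote yes (initial).
Round 2 — checking thresholds:
  Gus: 1 of 1 neighbours ≥ 1, votes yes.
  Nia: 1 of 1 neighbours ≥ 1, votes yes.
Round 3 — no new yes votes; cascade stops.

2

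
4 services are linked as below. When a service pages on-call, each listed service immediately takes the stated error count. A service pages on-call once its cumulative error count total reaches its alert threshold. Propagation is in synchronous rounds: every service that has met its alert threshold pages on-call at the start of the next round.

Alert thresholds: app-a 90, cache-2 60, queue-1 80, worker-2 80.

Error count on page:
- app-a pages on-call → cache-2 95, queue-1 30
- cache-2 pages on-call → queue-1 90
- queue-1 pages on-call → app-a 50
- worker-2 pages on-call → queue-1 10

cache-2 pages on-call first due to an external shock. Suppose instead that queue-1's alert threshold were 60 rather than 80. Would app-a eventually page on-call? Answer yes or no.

no

With queue-1's alert threshold at 60:
Round 1 — cache-2 pages on-call (initial).
  queue-1: +90 → 90 ≥ 60
Round 2 — queue-1 pages on-call.
  app-a: +50 → 50 < 90
No further pages.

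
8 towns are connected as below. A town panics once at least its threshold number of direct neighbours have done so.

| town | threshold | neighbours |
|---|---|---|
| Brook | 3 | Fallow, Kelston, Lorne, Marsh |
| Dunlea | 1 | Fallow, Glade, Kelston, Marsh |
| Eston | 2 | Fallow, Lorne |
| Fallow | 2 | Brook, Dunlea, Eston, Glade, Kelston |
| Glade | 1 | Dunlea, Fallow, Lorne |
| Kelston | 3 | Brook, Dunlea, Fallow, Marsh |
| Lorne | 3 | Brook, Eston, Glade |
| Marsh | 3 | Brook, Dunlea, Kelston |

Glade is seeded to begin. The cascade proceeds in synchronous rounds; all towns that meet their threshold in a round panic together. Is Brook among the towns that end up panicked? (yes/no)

Round 1 — Glade panics (initial).
Round 2 — checking thresholds:
  Dunlea: 1 of 4 neighbours ≥ 1, panics.
  Fallow: 1 of 5 neighbours < 2, not yet.
  Lorne: 1 of 3 neighbours < 3, not yet.
Round 3 — checking thresholds:
  Fallow: 2 of 5 neighbours ≥ 2, panics.
  Kelston: 1 of 4 neighbours < 3, not yet.
  Lorne: 1 of 3 neighbours < 3, not yet.
  Marsh: 1 of 3 neighbours < 3, not yet.
Round 4 — no new panics; cascade stops.

no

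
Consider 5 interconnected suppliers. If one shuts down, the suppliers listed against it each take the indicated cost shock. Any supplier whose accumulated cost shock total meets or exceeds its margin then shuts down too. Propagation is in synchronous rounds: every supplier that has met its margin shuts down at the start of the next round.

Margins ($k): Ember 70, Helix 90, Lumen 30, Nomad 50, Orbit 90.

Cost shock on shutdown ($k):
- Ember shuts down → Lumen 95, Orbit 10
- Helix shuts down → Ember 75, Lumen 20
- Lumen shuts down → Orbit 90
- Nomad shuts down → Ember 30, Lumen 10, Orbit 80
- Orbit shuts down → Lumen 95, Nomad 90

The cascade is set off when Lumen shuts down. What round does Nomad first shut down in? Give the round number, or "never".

3

Round 1 — Lumen shuts down (initial).
  Orbit: +90 → 90 ≥ 90
Round 2 — Orbit shuts down.
  Nomad: +90 → 90 ≥ 50
Round 3 — Nomad shuts down.
  Ember: +30 → 30 < 70
No further shutdowns.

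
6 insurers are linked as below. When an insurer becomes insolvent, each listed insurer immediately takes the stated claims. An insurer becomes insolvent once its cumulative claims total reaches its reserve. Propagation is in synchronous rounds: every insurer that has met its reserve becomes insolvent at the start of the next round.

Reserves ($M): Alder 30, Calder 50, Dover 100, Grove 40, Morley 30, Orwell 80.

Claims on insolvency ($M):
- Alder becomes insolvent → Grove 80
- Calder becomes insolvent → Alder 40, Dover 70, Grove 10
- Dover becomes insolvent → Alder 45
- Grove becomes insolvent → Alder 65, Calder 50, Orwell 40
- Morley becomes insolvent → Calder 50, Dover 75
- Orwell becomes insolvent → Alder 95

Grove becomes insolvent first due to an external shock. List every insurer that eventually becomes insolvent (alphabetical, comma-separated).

Alder, Calder, Grove

Round 1 — Grove becomes insolvent (initial).
  Alder: +65 → 65 ≥ 30
  Calder: +50 → 50 ≥ 50
  Orwell: +40 → 40 < 80
Round 2 — Alder, Calder become insolvent.
  Dover: +70 → 70 < 100
No further insolvencies.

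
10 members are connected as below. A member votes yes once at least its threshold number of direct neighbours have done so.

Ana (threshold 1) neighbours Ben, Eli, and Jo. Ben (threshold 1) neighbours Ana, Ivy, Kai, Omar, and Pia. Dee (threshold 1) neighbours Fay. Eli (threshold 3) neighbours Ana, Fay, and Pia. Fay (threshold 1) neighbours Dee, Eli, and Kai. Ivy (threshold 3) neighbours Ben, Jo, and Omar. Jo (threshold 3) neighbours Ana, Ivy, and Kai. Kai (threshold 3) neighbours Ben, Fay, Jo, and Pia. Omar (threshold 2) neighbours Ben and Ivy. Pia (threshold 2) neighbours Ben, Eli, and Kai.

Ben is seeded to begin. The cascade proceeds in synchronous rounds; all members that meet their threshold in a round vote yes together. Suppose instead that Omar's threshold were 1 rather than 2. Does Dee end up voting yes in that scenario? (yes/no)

With Omar's threshold at 1:
Round 1 — Ben votes yes (initial).
Round 2 — checking thresholds:
  Ana: 1 of 3 neighbours ≥ 1, votes yes.
  Ivy: 1 of 3 neighbours < 3, not yet.
  Kai: 1 of 4 neighbours < 3, not yet.
  Omar: 1 of 2 neighbours ≥ 1, votes yes.
  Pia: 1 of 3 neighbours < 2, not yet.
Round 3 — no new yes votes; cascade stops.

no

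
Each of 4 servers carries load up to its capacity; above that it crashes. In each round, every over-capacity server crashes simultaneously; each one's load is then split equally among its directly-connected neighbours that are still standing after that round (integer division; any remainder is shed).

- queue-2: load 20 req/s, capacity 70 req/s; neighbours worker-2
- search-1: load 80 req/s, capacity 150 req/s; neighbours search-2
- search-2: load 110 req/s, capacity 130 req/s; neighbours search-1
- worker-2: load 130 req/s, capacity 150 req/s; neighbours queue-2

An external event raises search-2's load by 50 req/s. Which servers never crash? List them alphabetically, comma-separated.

Round 1 — search-2 at 160 > 130. search-2 crashes.
  search-2 sheds 160 req/s to search-1: 160 each.
    search-1: 80+160 = 240 > 150
Round 2 — search-1 crashes.
  search-1 sheds 240 req/s: no online neighbours, lost.
No further crashes.

queue-2, worker-2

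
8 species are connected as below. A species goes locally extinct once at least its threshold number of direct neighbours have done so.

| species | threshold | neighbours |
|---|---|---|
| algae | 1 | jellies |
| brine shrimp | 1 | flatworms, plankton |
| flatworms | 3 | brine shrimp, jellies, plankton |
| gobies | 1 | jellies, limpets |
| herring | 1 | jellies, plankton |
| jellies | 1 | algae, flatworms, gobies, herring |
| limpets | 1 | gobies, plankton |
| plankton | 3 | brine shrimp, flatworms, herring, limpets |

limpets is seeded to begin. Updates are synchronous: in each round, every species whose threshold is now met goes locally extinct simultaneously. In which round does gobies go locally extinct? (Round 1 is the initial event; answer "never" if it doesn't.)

Round 1 — limpets goes locally extinct (initial).
Round 2 — checking thresholds:
  gobies: 1 of 2 neighbours ≥ 1, goes locally extinct.
  plankton: 1 of 4 neighbours < 3, not yet.
Round 3 — checking thresholds:
  jellies: 1 of 4 neighbours ≥ 1, goes locally extinct.
  plankton: 1 of 4 neighbours < 3, not yet.
Round 4 — checking thresholds:
  algae: 1 of 1 neighbours ≥ 1, goes locally extinct.
  flatworms: 1 of 3 neighbours < 3, not yet.
  herring: 1 of 2 neighbours ≥ 1, goes locally extinct.
  plankton: 1 of 4 neighbours < 3, not yet.
Round 5 — no new extinctions; cascade stops.

2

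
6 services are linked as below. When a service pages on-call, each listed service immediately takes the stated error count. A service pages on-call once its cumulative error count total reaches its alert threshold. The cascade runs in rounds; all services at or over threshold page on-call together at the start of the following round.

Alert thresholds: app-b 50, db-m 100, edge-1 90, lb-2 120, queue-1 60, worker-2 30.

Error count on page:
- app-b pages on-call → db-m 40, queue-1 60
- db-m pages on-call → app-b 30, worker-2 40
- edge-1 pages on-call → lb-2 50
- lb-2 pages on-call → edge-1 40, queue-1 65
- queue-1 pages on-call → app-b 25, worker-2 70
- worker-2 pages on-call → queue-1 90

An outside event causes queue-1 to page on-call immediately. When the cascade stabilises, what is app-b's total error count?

25

Round 1 — queue-1 pages on-call (initial).
  app-b: +25 → 25 < 50
  worker-2: +70 → 70 ≥ 30
Round 2 — worker-2 pages on-call.
No further pages.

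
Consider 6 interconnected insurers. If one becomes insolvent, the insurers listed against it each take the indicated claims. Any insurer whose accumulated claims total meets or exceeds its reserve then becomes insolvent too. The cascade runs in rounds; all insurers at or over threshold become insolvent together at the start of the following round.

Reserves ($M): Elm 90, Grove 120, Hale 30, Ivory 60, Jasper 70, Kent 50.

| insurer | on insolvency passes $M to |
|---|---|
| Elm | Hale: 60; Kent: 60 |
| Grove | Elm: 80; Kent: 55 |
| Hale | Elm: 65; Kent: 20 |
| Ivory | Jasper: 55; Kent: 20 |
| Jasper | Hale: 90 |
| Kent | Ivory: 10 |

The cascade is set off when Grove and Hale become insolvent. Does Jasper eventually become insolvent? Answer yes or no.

Round 1 — Grove, Hale become insolvent (initial).
  Elm: +80+65 → 145 ≥ 90
  Kent: +55+20 → 75 ≥ 50
Round 2 — Elm, Kent become insolvent.
  Ivory: +10 → 10 < 60
No further insolvencies.

no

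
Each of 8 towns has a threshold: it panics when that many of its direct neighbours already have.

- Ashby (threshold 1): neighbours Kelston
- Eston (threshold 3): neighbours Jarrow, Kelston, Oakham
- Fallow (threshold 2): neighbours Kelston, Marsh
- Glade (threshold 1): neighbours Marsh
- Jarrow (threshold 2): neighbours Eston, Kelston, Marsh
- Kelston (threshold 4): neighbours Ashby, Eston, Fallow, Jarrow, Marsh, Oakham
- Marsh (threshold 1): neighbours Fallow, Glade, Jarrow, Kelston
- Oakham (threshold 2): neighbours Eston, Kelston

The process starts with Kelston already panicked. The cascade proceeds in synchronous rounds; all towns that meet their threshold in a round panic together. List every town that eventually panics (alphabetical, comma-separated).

Ashby, Fallow, Glade, Jarrow, Kelston, Marsh

Round 1 — Kelston panics (initial).
Round 2 — checking thresholds:
  Ashby: 1 of 1 neighbours ≥ 1, panics.
  Eston: 1 of 3 neighbours < 3, not yet.
  Fallow: 1 of 2 neighbours < 2, not yet.
  Jarrow: 1 of 3 neighbours < 2, not yet.
  Marsh: 1 of 4 neighbours ≥ 1, panics.
  Oakham: 1 of 2 neighbours < 2, not yet.
Round 3 — checking thresholds:
  Eston: 1 of 3 neighbours < 3, not yet.
  Fallow: 2 of 2 neighbours ≥ 2, panics.
  Glade: 1 of 1 neighbours ≥ 1, panics.
  Jarrow: 2 of 3 neighbours ≥ 2, panics.
  Oakham: 1 of 2 neighbours < 2, not yet.
Round 4 — no new panics; cascade stops.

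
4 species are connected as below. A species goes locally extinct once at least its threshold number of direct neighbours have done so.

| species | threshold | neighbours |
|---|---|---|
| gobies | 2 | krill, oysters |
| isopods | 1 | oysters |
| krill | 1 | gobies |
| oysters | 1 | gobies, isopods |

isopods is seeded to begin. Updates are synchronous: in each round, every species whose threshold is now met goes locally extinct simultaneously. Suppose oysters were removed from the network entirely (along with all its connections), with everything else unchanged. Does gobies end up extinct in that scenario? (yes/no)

no

With oysters removed:
Round 1 — isopods goes locally extinct (initial).
Round 2 — no new extinctions; cascade stops.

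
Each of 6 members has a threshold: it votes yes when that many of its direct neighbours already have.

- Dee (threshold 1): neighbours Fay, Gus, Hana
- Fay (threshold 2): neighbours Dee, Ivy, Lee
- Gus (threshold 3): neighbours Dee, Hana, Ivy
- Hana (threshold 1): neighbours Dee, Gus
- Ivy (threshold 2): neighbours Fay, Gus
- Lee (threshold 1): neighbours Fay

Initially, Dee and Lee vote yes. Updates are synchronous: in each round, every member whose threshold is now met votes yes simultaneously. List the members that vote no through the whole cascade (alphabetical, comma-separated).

Gus, Ivy

Round 1 — Dee, Lee vote yes (initial).
Round 2 — checking thresholds:
  Fay: 2 of 3 neighbours ≥ 2, votes yes.
  Gus: 1 of 3 neighbours < 3, holds.
  Hana: 1 of 2 neighbours ≥ 1, votes yes.
Round 3 — no new yes votes; cascade stops.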